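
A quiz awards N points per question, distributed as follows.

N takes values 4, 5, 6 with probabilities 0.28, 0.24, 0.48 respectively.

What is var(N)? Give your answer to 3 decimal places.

E[N] = (4)(0.28) + (5)(0.24) + (6)(0.48) = 5.2
E[N²] = (4)²(0.28) + (5)²(0.24) + (6)²(0.48) = 27.76
var(N) = E[N²] − (E[N])² = 27.76 − (5.2)² = 0.72

0.720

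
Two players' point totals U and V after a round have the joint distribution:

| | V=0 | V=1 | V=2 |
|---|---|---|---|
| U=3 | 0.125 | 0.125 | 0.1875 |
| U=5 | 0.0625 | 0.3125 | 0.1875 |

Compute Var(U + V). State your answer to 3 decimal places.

1.590

E[U] = 4.125,  E[V] = 1.1875,  E[UV] = 4.9375
Var(U) = 18 − (4.125)² = 0.984375;  Var(V) = 1.9375 − (1.1875)² = 0.52734375
Cov(U,V) = 4.9375 − (4.125)(1.1875) = 0.0390625
Var(U + V) = (1)²·0.984375 + (1)²·0.52734375 + 2·(1)·(1)·0.0390625 = 1.58984375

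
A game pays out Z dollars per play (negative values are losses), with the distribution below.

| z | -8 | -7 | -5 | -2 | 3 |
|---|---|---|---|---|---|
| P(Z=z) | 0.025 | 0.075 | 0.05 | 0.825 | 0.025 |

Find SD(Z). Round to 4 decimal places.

E[Z] = (-8)(0.025) + (-7)(0.075) + (-5)(0.05) + (-2)(0.825) + (3)(0.025) = -2.55
E[Z²] = (-8)²(0.025) + (-7)²(0.075) + (-5)²(0.05) + (-2)²(0.825) + (3)²(0.025) = 10.05
Var(Z) = E[Z²] − (E[Z])² = 10.05 − (-2.55)² = 3.5475
SD(Z) = √3.5475 ≈ 1.8835

1.8835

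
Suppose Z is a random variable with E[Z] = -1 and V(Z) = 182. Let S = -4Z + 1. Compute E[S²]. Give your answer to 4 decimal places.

2937.0000

E[-4Z + 1] = -4·-1 + 1 = 5
V(-4Z + 1) = (-4)²·182 = 2912
E[S²] = V(S) + (E[S])² = 2912 + (5)² = 2937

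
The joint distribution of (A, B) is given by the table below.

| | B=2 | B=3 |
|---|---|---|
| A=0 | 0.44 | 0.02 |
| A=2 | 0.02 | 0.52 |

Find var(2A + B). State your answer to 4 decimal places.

6.0500

E[A] = 1.08,  E[B] = 2.54,  E[AB] = 3.2
var(A) = 2.16 − (1.08)² = 0.9936;  var(B) = 6.7 − (2.54)² = 0.2484
cov(A,B) = 3.2 − (1.08)(2.54) = 0.4568
var(2A + B) = (2)²·0.9936 + (1)²·0.2484 + 2·(2)·(1)·0.4568 = 6.05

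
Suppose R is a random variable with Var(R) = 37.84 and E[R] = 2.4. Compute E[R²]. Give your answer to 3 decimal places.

E[R²] = Var(R) + (E[R])² = 37.84 + (2.4)² = 43.6

43.600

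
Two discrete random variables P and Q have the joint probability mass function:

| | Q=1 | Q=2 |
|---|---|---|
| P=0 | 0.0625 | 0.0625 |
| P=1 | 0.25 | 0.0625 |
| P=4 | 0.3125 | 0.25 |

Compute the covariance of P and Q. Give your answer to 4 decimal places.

0.1016

E[P] = 2.5625,  E[Q] = 1.375
E[PQ] = 3.625
Cov(P,Q) = E[PQ] − E[P]E[Q] = 3.625 − (2.5625)(1.375) = 0.1015625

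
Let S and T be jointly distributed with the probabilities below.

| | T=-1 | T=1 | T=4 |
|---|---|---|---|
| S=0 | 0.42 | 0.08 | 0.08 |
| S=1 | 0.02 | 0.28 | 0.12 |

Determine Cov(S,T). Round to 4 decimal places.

0.4376

E[S] = 0.42,  E[T] = 0.72
E[ST] = 0.74
Cov(S,T) = E[ST] − E[S]E[T] = 0.74 − (0.42)(0.72) = 0.4376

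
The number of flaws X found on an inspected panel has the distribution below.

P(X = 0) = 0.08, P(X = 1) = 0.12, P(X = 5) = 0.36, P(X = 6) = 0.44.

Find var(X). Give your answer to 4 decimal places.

E[X] = (0)(0.08) + (1)(0.12) + (5)(0.36) + (6)(0.44) = 4.56
E[X²] = (0)²(0.08) + (1)²(0.12) + (5)²(0.36) + (6)²(0.44) = 24.96
var(X) = E[X²] − (E[X])² = 24.96 − (4.56)² = 4.1664

4.1664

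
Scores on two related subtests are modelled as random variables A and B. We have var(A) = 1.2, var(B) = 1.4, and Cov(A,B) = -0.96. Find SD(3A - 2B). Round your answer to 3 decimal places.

5.284

var(3A - 2B) = (3)²·var(A) + (-2)²·var(B) + 2·(3)·(-2)·Cov(A,B)
= 9·1.2 + 4·1.4 + -12·-0.96 = 27.92
SD(3A - 2B) = √27.92 ≈ 5.284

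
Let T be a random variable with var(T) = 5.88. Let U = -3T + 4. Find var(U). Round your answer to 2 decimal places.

var(-3T + 4) = (-3)²·var(T) = 9·5.88 = 52.92

52.92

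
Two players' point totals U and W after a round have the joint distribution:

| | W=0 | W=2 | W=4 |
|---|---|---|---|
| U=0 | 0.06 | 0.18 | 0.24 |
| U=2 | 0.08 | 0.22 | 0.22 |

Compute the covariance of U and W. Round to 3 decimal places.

E[U] = 1.04,  E[W] = 2.64
E[UW] = 2.64
Cov(U,W) = E[UW] − E[U]E[W] = 2.64 − (1.04)(2.64) = -0.1056

-0.106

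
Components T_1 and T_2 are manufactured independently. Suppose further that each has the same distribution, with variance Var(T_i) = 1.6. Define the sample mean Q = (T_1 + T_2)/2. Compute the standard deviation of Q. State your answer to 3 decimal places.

0.894

By independence, Var(Q) = (0.5)²Var(T_1) + (0.5)²Var(T_2)
= (0.5)²·1.6 + (0.5)²·1.6 = 0.8
σ(Q) = √0.8 ≈ 0.894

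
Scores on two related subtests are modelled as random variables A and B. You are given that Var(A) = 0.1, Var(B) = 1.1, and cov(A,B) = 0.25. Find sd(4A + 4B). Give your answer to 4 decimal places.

5.2154

Var(4A + 4B) = (4)²·Var(A) + (4)²·Var(B) + 2·(4)·(4)·cov(A,B)
= 16·0.1 + 16·1.1 + 32·0.25 = 27.2
sd(4A + 4B) = √27.2 ≈ 5.2154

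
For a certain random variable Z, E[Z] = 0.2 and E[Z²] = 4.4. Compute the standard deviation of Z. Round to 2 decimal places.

var(Z) = 4.4 − (0.2)² = 4.36
SD(Z) = √4.36 ≈ 2.09

2.09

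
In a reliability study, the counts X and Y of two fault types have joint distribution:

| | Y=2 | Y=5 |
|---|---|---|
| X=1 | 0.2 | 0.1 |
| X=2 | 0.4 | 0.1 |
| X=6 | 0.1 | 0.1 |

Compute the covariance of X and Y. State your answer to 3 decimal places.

0.450

E[X] = 2.5,  E[Y] = 2.9
E[XY] = 7.7
Cov(X,Y) = E[XY] − E[X]E[Y] = 7.7 − (2.5)(2.9) = 0.45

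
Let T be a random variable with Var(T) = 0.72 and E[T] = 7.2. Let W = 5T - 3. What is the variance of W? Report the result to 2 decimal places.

Var(5T - 3) = (5)²·Var(T) = 25·0.72 = 18

18.00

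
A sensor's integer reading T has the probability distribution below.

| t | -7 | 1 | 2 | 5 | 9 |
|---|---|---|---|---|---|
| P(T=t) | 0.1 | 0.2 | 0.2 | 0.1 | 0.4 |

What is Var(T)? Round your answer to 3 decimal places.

E[T] = (-7)(0.1) + (1)(0.2) + (2)(0.2) + (5)(0.1) + (9)(0.4) = 4
E[T²] = (-7)²(0.1) + (1)²(0.2) + (2)²(0.2) + (5)²(0.1) + (9)²(0.4) = 40.8
Var(T) = E[T²] − (E[T])² = 40.8 − (4)² = 24.8

24.800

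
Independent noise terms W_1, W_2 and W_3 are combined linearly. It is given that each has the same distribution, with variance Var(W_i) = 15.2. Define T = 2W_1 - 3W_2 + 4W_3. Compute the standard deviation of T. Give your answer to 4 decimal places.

20.9952

By independence, Var(T) = (2)²Var(W_1) + (-3)²Var(W_2) + (4)²Var(W_3)
= (2)²·15.2 + (-3)²·15.2 + (4)²·15.2 = 440.8
SD(T) = √440.8 ≈ 20.9952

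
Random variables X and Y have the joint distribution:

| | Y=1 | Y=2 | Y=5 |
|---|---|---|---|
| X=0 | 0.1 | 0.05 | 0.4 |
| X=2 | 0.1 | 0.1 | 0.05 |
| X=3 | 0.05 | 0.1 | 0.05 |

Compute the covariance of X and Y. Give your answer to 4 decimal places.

-0.9750

E[X] = 1.1,  E[Y] = 3.25
E[XY] = 2.6
Cov(X,Y) = E[XY] − E[X]E[Y] = 2.6 − (1.1)(3.25) = -0.975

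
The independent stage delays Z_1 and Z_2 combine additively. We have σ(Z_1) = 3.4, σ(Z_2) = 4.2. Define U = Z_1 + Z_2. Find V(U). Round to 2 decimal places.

29.20

V(Z_1) = 11.56, V(Z_2) = 17.64
By independence, V(U) = (1)²V(Z_1) + (1)²V(Z_2)
= (1)²·11.56 + (1)²·17.64 = 29.2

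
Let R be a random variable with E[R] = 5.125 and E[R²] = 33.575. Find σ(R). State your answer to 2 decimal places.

Var(R) = 33.575 − (5.125)² = 7.309375
σ(R) = √7.309375 ≈ 2.70

2.70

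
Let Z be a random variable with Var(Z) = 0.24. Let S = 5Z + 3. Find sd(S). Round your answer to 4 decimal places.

2.4495

Var(5Z + 3) = (5)²·0.24 = 6
sd(S) = √6 ≈ 2.4495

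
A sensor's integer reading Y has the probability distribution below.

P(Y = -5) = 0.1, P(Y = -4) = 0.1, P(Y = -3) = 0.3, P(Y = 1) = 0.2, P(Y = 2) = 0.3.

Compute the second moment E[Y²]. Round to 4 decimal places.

E[Y²] = (-5)²(0.1) + (-4)²(0.1) + (-3)²(0.3) + (1)²(0.2) + (2)²(0.3) = 8.2

8.2000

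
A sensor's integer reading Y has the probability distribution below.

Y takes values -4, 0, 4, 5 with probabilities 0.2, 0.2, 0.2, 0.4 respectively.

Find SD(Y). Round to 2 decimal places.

E[Y] = (-4)(0.2) + (0)(0.2) + (4)(0.2) + (5)(0.4) = 2
E[Y²] = (-4)²(0.2) + (0)²(0.2) + (4)²(0.2) + (5)²(0.4) = 16.4
Var(Y) = E[Y²] − (E[Y])² = 16.4 − (2)² = 12.4
SD(Y) = √12.4 ≈ 3.52

3.52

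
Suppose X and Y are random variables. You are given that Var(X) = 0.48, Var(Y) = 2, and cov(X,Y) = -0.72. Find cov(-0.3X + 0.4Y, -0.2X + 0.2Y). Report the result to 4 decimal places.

0.2896

cov(-0.3X + 0.4Y, -0.2X + 0.2Y) = (-0.3)(-0.2)Var(X) + (0.4)(0.2)Var(Y) + [(-0.3)(0.2) + (0.4)(-0.2)]cov(X,Y)
= 0.06·0.48 + 0.08·2 + -0.14·-0.72 = 0.2896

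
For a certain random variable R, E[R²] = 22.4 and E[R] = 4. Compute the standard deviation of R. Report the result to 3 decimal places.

2.530

V(R) = 22.4 − (4)² = 6.4
SD(R) = √6.4 ≈ 2.530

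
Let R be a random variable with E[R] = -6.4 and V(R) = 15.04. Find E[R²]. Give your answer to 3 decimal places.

E[R²] = V(R) + (E[R])² = 15.04 + (-6.4)² = 56

56.000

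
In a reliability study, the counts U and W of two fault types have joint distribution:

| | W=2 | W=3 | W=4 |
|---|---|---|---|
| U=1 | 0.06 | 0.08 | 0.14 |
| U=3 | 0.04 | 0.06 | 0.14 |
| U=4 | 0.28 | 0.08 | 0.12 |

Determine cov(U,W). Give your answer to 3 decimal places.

-0.318

E[U] = 2.92,  E[W] = 3.02
E[UW] = 8.5
cov(U,W) = E[UW] − E[U]E[W] = 8.5 − (2.92)(3.02) = -0.3184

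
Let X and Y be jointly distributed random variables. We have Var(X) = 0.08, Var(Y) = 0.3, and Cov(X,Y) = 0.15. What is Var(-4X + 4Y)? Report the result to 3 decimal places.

Var(-4X + 4Y) = (-4)²·Var(X) + (4)²·Var(Y) + 2·(-4)·(4)·Cov(X,Y)
= 16·0.08 + 16·0.3 + -32·0.15 = 1.28

1.280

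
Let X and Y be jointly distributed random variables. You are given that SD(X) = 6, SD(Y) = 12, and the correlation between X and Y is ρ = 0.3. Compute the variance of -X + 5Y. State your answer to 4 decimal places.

3420.0000

Var(X) = (6)² = 36;  Var(Y) = (12)² = 144
Cov(X,Y) = ρ·SD(X)·SD(Y) = 0.3·6·12 = 21.6
Var(-X + 5Y) = (-1)²·Var(X) + (5)²·Var(Y) + 2·(-1)·(5)·Cov(X,Y)
= 1·36 + 25·144 + -10·21.6 = 3420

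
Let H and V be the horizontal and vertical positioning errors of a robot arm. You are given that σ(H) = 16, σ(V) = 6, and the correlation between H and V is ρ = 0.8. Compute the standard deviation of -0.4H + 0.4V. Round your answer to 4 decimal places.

4.7057

Var(H) = (16)² = 256;  Var(V) = (6)² = 36
Cov(H,V) = ρ·σ(H)·σ(V) = 0.8·16·6 = 76.8
Var(-0.4H + 0.4V) = (-0.4)²·Var(H) + (0.4)²·Var(V) + 2·(-0.4)·(0.4)·Cov(H,V)
= 0.16·256 + 0.16·36 + -0.32·76.8 = 22.144
σ(-0.4H + 0.4V) = √22.144 ≈ 4.7057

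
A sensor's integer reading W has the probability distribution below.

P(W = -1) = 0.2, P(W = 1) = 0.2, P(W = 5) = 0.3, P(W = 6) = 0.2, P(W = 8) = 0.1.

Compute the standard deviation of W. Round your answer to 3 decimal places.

3.041

E[W] = (-1)(0.2) + (1)(0.2) + (5)(0.3) + (6)(0.2) + (8)(0.1) = 3.5
E[W²] = (-1)²(0.2) + (1)²(0.2) + (5)²(0.3) + (6)²(0.2) + (8)²(0.1) = 21.5
Var(W) = E[W²] − (E[W])² = 21.5 − (3.5)² = 9.25
σ(W) = √9.25 ≈ 3.041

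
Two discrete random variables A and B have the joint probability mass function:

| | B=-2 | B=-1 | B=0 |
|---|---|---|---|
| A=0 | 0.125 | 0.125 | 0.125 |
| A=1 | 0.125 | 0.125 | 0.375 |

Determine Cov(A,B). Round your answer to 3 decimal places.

E[A] = 0.625,  E[B] = -0.75
E[AB] = -0.375
Cov(A,B) = E[AB] − E[A]E[B] = -0.375 − (0.625)(-0.75) = 0.09375

0.094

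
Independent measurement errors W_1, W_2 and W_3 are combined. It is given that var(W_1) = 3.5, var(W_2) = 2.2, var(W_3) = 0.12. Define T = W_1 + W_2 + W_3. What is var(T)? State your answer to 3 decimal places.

5.820

By independence, var(T) = (1)²var(W_1) + (1)²var(W_2) + (1)²var(W_3)
= (1)²·3.5 + (1)²·2.2 + (1)²·0.12 = 5.82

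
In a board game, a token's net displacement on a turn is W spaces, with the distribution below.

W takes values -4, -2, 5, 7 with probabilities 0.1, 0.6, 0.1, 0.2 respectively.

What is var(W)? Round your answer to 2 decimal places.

16.21

E[W] = (-4)(0.1) + (-2)(0.6) + (5)(0.1) + (7)(0.2) = 0.3
E[W²] = (-4)²(0.1) + (-2)²(0.6) + (5)²(0.1) + (7)²(0.2) = 16.3
var(W) = E[W²] − (E[W])² = 16.3 − (0.3)² = 16.21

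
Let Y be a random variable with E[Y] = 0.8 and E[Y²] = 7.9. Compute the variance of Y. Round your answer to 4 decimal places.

7.2600

Var(Y) = 7.9 − (0.8)² = 7.26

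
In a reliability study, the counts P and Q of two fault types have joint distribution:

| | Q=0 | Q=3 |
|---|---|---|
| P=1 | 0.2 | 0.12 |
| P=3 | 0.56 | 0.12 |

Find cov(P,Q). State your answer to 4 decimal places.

E[P] = 2.36,  E[Q] = 0.72
E[PQ] = 1.44
cov(P,Q) = E[PQ] − E[P]E[Q] = 1.44 − (2.36)(0.72) = -0.2592

-0.2592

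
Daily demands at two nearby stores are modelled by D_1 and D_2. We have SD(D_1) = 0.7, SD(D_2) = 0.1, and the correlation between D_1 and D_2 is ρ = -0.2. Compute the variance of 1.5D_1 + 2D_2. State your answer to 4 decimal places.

1.0585

var(D_1) = (0.7)² = 0.49;  var(D_2) = (0.1)² = 0.01
cov(D_1,D_2) = ρ·SD(D_1)·SD(D_2) = -0.2·0.7·0.1 = -0.014
var(1.5D_1 + 2D_2) = (1.5)²·var(D_1) + (2)²·var(D_2) + 2·(1.5)·(2)·cov(D_1,D_2)
= 2.25·0.49 + 4·0.01 + 6·-0.014 = 1.0585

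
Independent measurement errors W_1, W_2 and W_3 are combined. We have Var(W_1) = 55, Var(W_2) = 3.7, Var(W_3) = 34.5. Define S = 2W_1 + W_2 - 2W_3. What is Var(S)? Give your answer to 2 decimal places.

By independence, Var(S) = (2)²Var(W_1) + (1)²Var(W_2) + (-2)²Var(W_3)
= (2)²·55 + (1)²·3.7 + (-2)²·34.5 = 361.7

361.70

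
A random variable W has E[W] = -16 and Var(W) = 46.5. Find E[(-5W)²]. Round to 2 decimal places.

E[-5W] = -5·-16 = 80
Var(-5W) = (-5)²·46.5 = 1162.5
E[(-5W)²] = Var((-5W)) + (E[(-5W)])² = 1162.5 + (80)² = 7562.5

7562.50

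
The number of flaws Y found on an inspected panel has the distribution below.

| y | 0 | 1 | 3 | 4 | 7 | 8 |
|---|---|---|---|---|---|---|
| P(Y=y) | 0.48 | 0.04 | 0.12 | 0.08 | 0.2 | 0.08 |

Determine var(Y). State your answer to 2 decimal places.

9.70

E[Y] = (0)(0.48) + (1)(0.04) + (3)(0.12) + (4)(0.08) + (7)(0.2) + (8)(0.08) = 2.76
E[Y²] = (0)²(0.48) + (1)²(0.04) + (3)²(0.12) + (4)²(0.08) + (7)²(0.2) + (8)²(0.08) = 17.32
var(Y) = E[Y²] − (E[Y])² = 17.32 − (2.76)² = 9.7024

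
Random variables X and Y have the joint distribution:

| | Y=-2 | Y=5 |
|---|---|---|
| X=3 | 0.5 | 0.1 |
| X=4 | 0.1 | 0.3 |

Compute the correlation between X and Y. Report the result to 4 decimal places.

E[X] = 3.4,  E[Y] = 0.8
E[XY] = 3.7
Cov(X,Y) = E[XY] − E[X]E[Y] = 3.7 − (3.4)(0.8) = 0.98
V(X) = 0.24,  V(Y) = 11.76
ρ = 0.98 / √(0.24·11.76) ≈ 0.5833

0.5833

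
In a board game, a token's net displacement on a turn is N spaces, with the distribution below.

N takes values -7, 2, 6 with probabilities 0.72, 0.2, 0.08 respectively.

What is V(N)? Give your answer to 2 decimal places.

21.65

E[N] = (-7)(0.72) + (2)(0.2) + (6)(0.08) = -4.16
E[N²] = (-7)²(0.72) + (2)²(0.2) + (6)²(0.08) = 38.96
V(N) = E[N²] − (E[N])² = 38.96 − (-4.16)² = 21.6544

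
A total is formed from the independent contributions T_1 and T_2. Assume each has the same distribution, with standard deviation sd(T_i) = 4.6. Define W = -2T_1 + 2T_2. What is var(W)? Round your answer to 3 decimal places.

var(T_i) = (4.6)² = 21.16
By independence, var(W) = (-2)²var(T_1) + (2)²var(T_2)
= (-2)²·21.16 + (2)²·21.16 = 169.28

169.280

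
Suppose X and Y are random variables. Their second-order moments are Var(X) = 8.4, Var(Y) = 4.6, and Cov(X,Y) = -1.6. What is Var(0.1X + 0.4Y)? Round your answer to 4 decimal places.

0.6920

Var(0.1X + 0.4Y) = (0.1)²·Var(X) + (0.4)²·Var(Y) + 2·(0.1)·(0.4)·Cov(X,Y)
= 0.01·8.4 + 0.16·4.6 + 0.08·-1.6 = 0.692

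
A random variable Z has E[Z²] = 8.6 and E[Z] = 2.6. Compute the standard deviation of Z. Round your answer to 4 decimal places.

Var(Z) = 8.6 − (2.6)² = 1.84
sd(Z) = √1.84 ≈ 1.3565

1.3565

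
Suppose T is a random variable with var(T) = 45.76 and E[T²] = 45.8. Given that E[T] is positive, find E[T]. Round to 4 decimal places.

0.2000

(E[T])² = E[T²] − var(T) = 45.8 − 45.76 = 0.04
E[T] = √0.04 = 0.2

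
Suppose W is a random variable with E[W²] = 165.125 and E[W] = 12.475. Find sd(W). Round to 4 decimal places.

3.0821

Var(W) = 165.125 − (12.475)² = 9.499375
sd(W) = √9.499375 ≈ 3.0821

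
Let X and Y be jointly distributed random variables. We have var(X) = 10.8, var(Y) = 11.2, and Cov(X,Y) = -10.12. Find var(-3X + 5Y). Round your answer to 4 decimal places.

680.8000

var(-3X + 5Y) = (-3)²·var(X) + (5)²·var(Y) + 2·(-3)·(5)·Cov(X,Y)
= 9·10.8 + 25·11.2 + -30·-10.12 = 680.8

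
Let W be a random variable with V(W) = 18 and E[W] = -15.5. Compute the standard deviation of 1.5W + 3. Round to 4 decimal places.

6.3640

V(1.5W + 3) = (1.5)²·18 = 40.5
sd(1.5W + 3) = √40.5 ≈ 6.3640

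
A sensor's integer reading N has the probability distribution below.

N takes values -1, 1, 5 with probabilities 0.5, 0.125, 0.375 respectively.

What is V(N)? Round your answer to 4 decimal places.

7.7500

E[N] = (-1)(0.5) + (1)(0.125) + (5)(0.375) = 1.5
E[N²] = (-1)²(0.5) + (1)²(0.125) + (5)²(0.375) = 10
V(N) = E[N²] − (E[N])² = 10 − (1.5)² = 7.75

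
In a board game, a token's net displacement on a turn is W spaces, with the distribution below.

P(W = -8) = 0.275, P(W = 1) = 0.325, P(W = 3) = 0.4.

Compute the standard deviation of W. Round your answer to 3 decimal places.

4.590

E[W] = (-8)(0.275) + (1)(0.325) + (3)(0.4) = -0.675
E[W²] = (-8)²(0.275) + (1)²(0.325) + (3)²(0.4) = 21.525
V(W) = E[W²] − (E[W])² = 21.525 − (-0.675)² = 21.069375
SD(W) = √21.069375 ≈ 4.590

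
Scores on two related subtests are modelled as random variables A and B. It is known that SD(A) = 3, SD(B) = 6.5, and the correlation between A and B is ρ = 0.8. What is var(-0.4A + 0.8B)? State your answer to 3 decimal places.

18.496

var(A) = (3)² = 9;  var(B) = (6.5)² = 42.25
Cov(A,B) = ρ·SD(A)·SD(B) = 0.8·3·6.5 = 15.6
var(-0.4A + 0.8B) = (-0.4)²·var(A) + (0.8)²·var(B) + 2·(-0.4)·(0.8)·Cov(A,B)
= 0.16·9 + 0.64·42.25 + -0.64·15.6 = 18.496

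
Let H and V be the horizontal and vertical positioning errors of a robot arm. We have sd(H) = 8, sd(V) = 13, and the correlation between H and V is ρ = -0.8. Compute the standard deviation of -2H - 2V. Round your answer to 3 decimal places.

16.322

Var(H) = (8)² = 64;  Var(V) = (13)² = 169
cov(H,V) = ρ·sd(H)·sd(V) = -0.8·8·13 = -83.2
Var(-2H - 2V) = (-2)²·Var(H) + (-2)²·Var(V) + 2·(-2)·(-2)·cov(H,V)
= 4·64 + 4·169 + 8·-83.2 = 266.4
sd(-2H - 2V) = √266.4 ≈ 16.322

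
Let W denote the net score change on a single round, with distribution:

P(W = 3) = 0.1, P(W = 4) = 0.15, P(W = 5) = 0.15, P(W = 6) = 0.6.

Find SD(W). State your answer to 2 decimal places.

E[W] = (3)(0.1) + (4)(0.15) + (5)(0.15) + (6)(0.6) = 5.25
E[W²] = (3)²(0.1) + (4)²(0.15) + (5)²(0.15) + (6)²(0.6) = 28.65
Var(W) = E[W²] − (E[W])² = 28.65 − (5.25)² = 1.0875
SD(W) = √1.0875 ≈ 1.04

1.04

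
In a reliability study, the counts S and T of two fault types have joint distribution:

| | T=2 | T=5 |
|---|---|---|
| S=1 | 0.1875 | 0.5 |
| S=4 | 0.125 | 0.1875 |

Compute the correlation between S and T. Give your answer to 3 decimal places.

-0.127

E[S] = 1.9375,  E[T] = 4.0625
E[ST] = 7.625
Cov(S,T) = E[ST] − E[S]E[T] = 7.625 − (1.9375)(4.0625) = -0.24609375
Var(S) = 1.93359375,  Var(T) = 1.93359375
ρ = -0.24609375 / √(1.93359375·1.93359375) ≈ -0.127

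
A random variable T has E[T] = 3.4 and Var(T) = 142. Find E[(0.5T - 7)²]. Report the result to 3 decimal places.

63.590

E[0.5T - 7] = 0.5·3.4 − 7 = -5.3
Var(0.5T - 7) = (0.5)²·142 = 35.5
E[(0.5T - 7)²] = Var((0.5T - 7)) + (E[(0.5T - 7)])² = 35.5 + (-5.3)² = 63.59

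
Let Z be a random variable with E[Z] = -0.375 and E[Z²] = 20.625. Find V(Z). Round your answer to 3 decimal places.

V(Z) = 20.625 − (-0.375)² = 20.484375

20.484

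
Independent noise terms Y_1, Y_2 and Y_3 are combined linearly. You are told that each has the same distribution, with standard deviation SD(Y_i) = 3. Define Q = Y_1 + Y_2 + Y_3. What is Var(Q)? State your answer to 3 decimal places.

Var(Y_i) = (3)² = 9
By independence, Var(Q) = (1)²Var(Y_1) + (1)²Var(Y_2) + (1)²Var(Y_3)
= (1)²·9 + (1)²·9 + (1)²·9 = 27

27.000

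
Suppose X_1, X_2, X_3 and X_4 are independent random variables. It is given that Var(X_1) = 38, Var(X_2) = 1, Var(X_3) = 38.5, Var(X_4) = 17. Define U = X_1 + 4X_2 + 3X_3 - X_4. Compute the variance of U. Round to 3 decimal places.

417.500

By independence, Var(U) = (1)²Var(X_1) + (4)²Var(X_2) + (3)²Var(X_3) + (-1)²Var(X_4)
= (1)²·38 + (4)²·1 + (3)²·38.5 + (-1)²·17 = 417.5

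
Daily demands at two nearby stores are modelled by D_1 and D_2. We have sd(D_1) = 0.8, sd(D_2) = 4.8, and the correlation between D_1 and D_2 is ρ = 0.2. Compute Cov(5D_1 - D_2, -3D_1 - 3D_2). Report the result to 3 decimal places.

var(D_1) = (0.8)² = 0.64;  var(D_2) = (4.8)² = 23.04
Cov(D_1,D_2) = ρ·sd(D_1)·sd(D_2) = 0.2·0.8·4.8 = 0.768
Cov(5D_1 - D_2, -3D_1 - 3D_2) = (5)(-3)var(D_1) + (-1)(-3)var(D_2) + [(5)(-3) + (-1)(-3)]Cov(D_1,D_2)
= -15·0.64 + 3·23.04 + -12·0.768 = 50.304

50.304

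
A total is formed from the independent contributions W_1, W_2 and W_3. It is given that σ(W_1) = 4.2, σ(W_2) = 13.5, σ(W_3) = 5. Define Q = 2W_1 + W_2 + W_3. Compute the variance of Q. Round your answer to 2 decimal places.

277.81

Var(W_1) = 17.64, Var(W_2) = 182.25, Var(W_3) = 25
By independence, Var(Q) = (2)²Var(W_1) + (1)²Var(W_2) + (1)²Var(W_3)
= (2)²·17.64 + (1)²·182.25 + (1)²·25 = 277.81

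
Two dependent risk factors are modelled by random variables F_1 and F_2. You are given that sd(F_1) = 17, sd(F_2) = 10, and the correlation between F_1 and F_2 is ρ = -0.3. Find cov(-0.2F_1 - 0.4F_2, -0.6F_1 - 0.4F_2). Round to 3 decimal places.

var(F_1) = (17)² = 289;  var(F_2) = (10)² = 100
cov(F_1,F_2) = ρ·sd(F_1)·sd(F_2) = -0.3·17·10 = -51
cov(-0.2F_1 - 0.4F_2, -0.6F_1 - 0.4F_2) = (-0.2)(-0.6)var(F_1) + (-0.4)(-0.4)var(F_2) + [(-0.2)(-0.4) + (-0.4)(-0.6)]cov(F_1,F_2)
= 0.12·289 + 0.16·100 + 0.32·-51 = 34.36

34.360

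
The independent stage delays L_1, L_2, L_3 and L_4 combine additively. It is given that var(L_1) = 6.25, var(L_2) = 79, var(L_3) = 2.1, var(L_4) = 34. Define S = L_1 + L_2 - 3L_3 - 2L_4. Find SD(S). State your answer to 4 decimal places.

15.4968

By independence, var(S) = (1)²var(L_1) + (1)²var(L_2) + (-3)²var(L_3) + (-2)²var(L_4)
= (1)²·6.25 + (1)²·79 + (-3)²·2.1 + (-2)²·34 = 240.15
SD(S) = √240.15 ≈ 15.4968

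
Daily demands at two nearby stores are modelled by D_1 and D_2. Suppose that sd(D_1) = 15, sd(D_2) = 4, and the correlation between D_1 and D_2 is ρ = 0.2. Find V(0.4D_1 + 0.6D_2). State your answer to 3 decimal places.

V(D_1) = (15)² = 225;  V(D_2) = (4)² = 16
cov(D_1,D_2) = ρ·sd(D_1)·sd(D_2) = 0.2·15·4 = 12
V(0.4D_1 + 0.6D_2) = (0.4)²·V(D_1) + (0.6)²·V(D_2) + 2·(0.4)·(0.6)·cov(D_1,D_2)
= 0.16·225 + 0.36·16 + 0.48·12 = 47.52

47.520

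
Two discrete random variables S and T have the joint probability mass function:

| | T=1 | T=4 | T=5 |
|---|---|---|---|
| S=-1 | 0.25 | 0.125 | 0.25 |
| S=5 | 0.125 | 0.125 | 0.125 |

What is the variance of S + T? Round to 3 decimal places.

12.000

E[S] = 1.25,  E[T] = 3.25,  E[ST] = 4.25
var(S) = 10 − (1.25)² = 8.4375;  var(T) = 13.75 − (3.25)² = 3.1875
cov(S,T) = 4.25 − (1.25)(3.25) = 0.1875
var(S + T) = (1)²·8.4375 + (1)²·3.1875 + 2·(1)·(1)·0.1875 = 12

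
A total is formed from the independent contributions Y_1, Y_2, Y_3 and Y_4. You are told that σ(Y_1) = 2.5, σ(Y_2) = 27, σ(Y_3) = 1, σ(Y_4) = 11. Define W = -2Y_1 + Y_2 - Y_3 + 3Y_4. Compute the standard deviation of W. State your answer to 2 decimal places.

Var(Y_1) = 6.25, Var(Y_2) = 729, Var(Y_3) = 1, Var(Y_4) = 121
By independence, Var(W) = (-2)²Var(Y_1) + (1)²Var(Y_2) + (-1)²Var(Y_3) + (3)²Var(Y_4)
= (-2)²·6.25 + (1)²·729 + (-1)²·1 + (3)²·121 = 1844
σ(W) = √1844 ≈ 42.94

42.94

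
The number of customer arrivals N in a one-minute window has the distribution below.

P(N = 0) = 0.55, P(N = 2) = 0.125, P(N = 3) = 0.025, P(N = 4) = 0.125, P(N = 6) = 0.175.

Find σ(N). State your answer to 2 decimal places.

E[N] = (0)(0.55) + (2)(0.125) + (3)(0.025) + (4)(0.125) + (6)(0.175) = 1.875
E[N²] = (0)²(0.55) + (2)²(0.125) + (3)²(0.025) + (4)²(0.125) + (6)²(0.175) = 9.025
Var(N) = E[N²] − (E[N])² = 9.025 − (1.875)² = 5.509375
σ(N) = √5.509375 ≈ 2.35

2.35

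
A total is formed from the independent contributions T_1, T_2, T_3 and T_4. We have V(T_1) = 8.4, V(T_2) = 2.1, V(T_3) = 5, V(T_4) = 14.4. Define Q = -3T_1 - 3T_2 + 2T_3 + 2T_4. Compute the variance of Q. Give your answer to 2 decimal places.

172.10

By independence, V(Q) = (-3)²V(T_1) + (-3)²V(T_2) + (2)²V(T_3) + (2)²V(T_4)
= (-3)²·8.4 + (-3)²·2.1 + (2)²·5 + (2)²·14.4 = 172.1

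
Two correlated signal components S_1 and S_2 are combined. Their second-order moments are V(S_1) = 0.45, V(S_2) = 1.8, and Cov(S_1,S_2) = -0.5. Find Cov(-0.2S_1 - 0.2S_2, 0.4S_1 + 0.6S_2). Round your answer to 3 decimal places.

Cov(-0.2S_1 - 0.2S_2, 0.4S_1 + 0.6S_2) = (-0.2)(0.4)V(S_1) + (-0.2)(0.6)V(S_2) + [(-0.2)(0.6) + (-0.2)(0.4)]Cov(S_1,S_2)
= -0.08·0.45 + -0.12·1.8 + -0.2·-0.5 = -0.152

-0.152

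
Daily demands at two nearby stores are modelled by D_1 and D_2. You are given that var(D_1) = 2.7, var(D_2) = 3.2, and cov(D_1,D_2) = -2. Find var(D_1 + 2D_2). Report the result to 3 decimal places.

var(D_1 + 2D_2) = (1)²·var(D_1) + (2)²·var(D_2) + 2·(1)·(2)·cov(D_1,D_2)
= 1·2.7 + 4·3.2 + 4·-2 = 7.5

7.500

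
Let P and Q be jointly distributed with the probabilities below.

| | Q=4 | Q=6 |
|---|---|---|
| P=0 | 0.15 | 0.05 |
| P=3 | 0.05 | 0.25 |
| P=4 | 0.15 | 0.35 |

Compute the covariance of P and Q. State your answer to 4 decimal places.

E[P] = 2.9,  E[Q] = 5.3
E[PQ] = 15.9
Cov(P,Q) = E[PQ] − E[P]E[Q] = 15.9 − (2.9)(5.3) = 0.53

0.5300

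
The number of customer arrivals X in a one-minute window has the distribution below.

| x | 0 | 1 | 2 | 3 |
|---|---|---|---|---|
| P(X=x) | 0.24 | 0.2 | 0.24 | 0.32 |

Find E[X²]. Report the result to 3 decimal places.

E[X²] = (0)²(0.24) + (1)²(0.2) + (2)²(0.24) + (3)²(0.32) = 4.04

4.040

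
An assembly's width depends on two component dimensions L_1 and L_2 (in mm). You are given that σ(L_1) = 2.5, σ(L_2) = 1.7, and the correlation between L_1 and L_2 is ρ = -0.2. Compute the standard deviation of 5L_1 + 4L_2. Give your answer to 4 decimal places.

var(L_1) = (2.5)² = 6.25;  var(L_2) = (1.7)² = 2.89
Cov(L_1,L_2) = ρ·σ(L_1)·σ(L_2) = -0.2·2.5·1.7 = -0.85
var(5L_1 + 4L_2) = (5)²·var(L_1) + (4)²·var(L_2) + 2·(5)·(4)·Cov(L_1,L_2)
= 25·6.25 + 16·2.89 + 40·-0.85 = 168.49
σ(5L_1 + 4L_2) = √168.49 ≈ 12.9804

12.9804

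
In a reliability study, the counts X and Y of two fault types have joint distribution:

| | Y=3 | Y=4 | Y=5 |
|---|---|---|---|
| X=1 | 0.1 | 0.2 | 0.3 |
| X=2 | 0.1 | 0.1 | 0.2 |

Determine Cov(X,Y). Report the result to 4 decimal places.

E[X] = 1.4,  E[Y] = 4.3
E[XY] = 6
Cov(X,Y) = E[XY] − E[X]E[Y] = 6 − (1.4)(4.3) = -0.02

-0.0200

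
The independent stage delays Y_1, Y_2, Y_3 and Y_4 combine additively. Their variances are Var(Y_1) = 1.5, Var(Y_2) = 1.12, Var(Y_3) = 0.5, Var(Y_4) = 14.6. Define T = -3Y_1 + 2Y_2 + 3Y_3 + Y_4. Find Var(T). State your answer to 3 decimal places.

37.080

By independence, Var(T) = (-3)²Var(Y_1) + (2)²Var(Y_2) + (3)²Var(Y_3) + (1)²Var(Y_4)
= (-3)²·1.5 + (2)²·1.12 + (3)²·0.5 + (1)²·14.6 = 37.08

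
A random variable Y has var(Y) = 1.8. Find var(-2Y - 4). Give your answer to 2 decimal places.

var(-2Y - 4) = (-2)²·var(Y) = 4·1.8 = 7.2

7.20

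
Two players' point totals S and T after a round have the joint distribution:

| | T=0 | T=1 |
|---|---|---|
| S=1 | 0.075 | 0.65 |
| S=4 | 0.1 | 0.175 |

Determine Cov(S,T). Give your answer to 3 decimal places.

-0.156

E[S] = 1.825,  E[T] = 0.825
E[ST] = 1.35
Cov(S,T) = E[ST] − E[S]E[T] = 1.35 − (1.825)(0.825) = -0.155625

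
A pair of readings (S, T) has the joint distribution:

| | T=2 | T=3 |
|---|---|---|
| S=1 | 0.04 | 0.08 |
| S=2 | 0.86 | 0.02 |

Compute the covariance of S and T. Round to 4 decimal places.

-0.0680

E[S] = 1.88,  E[T] = 2.1
E[ST] = 3.88
Cov(S,T) = E[ST] − E[S]E[T] = 3.88 − (1.88)(2.1) = -0.068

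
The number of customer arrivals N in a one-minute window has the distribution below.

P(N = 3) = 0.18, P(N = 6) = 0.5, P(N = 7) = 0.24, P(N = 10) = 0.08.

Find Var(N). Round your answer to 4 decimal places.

3.1396

E[N] = (3)(0.18) + (6)(0.5) + (7)(0.24) + (10)(0.08) = 6.02
E[N²] = (3)²(0.18) + (6)²(0.5) + (7)²(0.24) + (10)²(0.08) = 39.38
Var(N) = E[N²] − (E[N])² = 39.38 − (6.02)² = 3.1396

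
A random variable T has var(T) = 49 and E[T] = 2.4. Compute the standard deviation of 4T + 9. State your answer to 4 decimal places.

28.0000

var(4T + 9) = (4)²·49 = 784
SD(4T + 9) = √784 ≈ 28.0000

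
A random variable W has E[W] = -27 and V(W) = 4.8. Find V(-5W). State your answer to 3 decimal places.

V(-5W) = (-5)²·V(W) = 25·4.8 = 120

120.000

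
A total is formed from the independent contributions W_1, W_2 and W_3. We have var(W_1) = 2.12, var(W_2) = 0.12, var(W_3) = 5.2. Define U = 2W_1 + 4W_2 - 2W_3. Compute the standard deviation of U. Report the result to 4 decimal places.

5.5857

By independence, var(U) = (2)²var(W_1) + (4)²var(W_2) + (-2)²var(W_3)
= (2)²·2.12 + (4)²·0.12 + (-2)²·5.2 = 31.2
σ(U) = √31.2 ≈ 5.5857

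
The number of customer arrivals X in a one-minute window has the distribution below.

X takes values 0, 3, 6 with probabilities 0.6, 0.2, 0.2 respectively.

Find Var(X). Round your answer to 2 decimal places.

5.76

E[X] = (0)(0.6) + (3)(0.2) + (6)(0.2) = 1.8
E[X²] = (0)²(0.6) + (3)²(0.2) + (6)²(0.2) = 9
Var(X) = E[X²] − (E[X])² = 9 − (1.8)² = 5.76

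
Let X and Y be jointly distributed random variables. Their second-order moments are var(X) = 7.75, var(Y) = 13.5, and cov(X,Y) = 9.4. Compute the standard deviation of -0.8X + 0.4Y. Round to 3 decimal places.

var(-0.8X + 0.4Y) = (-0.8)²·var(X) + (0.4)²·var(Y) + 2·(-0.8)·(0.4)·cov(X,Y)
= 0.64·7.75 + 0.16·13.5 + -0.64·9.4 = 1.104
σ(-0.8X + 0.4Y) = √1.104 ≈ 1.051

1.051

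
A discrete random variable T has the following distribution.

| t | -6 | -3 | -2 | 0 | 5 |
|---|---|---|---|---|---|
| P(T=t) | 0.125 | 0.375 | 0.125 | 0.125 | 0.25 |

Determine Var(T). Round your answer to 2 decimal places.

E[T] = (-6)(0.125) + (-3)(0.375) + (-2)(0.125) + (0)(0.125) + (5)(0.25) = -0.875
E[T²] = (-6)²(0.125) + (-3)²(0.375) + (-2)²(0.125) + (0)²(0.125) + (5)²(0.25) = 14.625
Var(T) = E[T²] − (E[T])² = 14.625 − (-0.875)² = 13.859375

13.86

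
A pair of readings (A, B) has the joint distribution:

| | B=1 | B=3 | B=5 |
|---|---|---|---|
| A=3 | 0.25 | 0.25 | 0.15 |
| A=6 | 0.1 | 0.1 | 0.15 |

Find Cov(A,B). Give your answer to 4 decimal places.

0.4050

E[A] = 4.05,  E[B] = 2.9
E[AB] = 12.15
Cov(A,B) = E[AB] − E[A]E[B] = 12.15 − (4.05)(2.9) = 0.405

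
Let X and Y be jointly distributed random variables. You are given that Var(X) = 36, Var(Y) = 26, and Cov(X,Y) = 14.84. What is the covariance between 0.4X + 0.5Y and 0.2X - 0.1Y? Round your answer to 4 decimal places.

2.4704

Cov(0.4X + 0.5Y, 0.2X - 0.1Y) = (0.4)(0.2)Var(X) + (0.5)(-0.1)Var(Y) + [(0.4)(-0.1) + (0.5)(0.2)]Cov(X,Y)
= 0.08·36 + -0.05·26 + 0.06·14.84 = 2.4704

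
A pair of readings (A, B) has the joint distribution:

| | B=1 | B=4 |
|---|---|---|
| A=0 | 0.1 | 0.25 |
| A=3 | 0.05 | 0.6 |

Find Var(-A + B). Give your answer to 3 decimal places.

E[A] = 1.95,  E[B] = 3.55,  E[AB] = 7.35
Var(A) = 5.85 − (1.95)² = 2.0475;  Var(B) = 13.75 − (3.55)² = 1.1475
cov(A,B) = 7.35 − (1.95)(3.55) = 0.4275
Var(-A + B) = (-1)²·2.0475 + (1)²·1.1475 + 2·(-1)·(1)·0.4275 = 2.34

2.340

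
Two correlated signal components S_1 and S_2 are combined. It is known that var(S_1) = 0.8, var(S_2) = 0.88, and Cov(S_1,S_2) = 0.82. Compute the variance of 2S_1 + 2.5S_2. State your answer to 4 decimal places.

var(2S_1 + 2.5S_2) = (2)²·var(S_1) + (2.5)²·var(S_2) + 2·(2)·(2.5)·Cov(S_1,S_2)
= 4·0.8 + 6.25·0.88 + 10·0.82 = 16.9

16.9000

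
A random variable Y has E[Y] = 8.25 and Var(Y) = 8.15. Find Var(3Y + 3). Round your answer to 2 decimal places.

73.35

Var(3Y + 3) = (3)²·Var(Y) = 9·8.15 = 73.35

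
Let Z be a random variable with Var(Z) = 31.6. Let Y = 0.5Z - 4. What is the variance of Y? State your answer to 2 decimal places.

7.90

Var(0.5Z - 4) = (0.5)²·Var(Z) = 0.25·31.6 = 7.9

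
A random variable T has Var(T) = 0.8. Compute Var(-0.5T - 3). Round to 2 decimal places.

Var(-0.5T - 3) = (-0.5)²·Var(T) = 0.25·0.8 = 0.2

0.20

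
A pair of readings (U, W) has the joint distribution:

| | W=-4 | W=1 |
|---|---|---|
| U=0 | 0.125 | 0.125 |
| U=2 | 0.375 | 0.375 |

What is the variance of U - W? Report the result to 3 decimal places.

E[U] = 1.5,  E[W] = -1.5,  E[UW] = -2.25
Var(U) = 3 − (1.5)² = 0.75;  Var(W) = 8.5 − (-1.5)² = 6.25
Cov(U,W) = -2.25 − (1.5)(-1.5) = 0
Var(U - W) = (1)²·0.75 + (-1)²·6.25 + 2·(1)·(-1)·0 = 7

7.000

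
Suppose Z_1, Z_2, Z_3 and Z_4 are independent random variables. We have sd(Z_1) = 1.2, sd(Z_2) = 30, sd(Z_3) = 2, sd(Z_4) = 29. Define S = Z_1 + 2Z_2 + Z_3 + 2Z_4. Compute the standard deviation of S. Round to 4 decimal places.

V(Z_1) = 1.44, V(Z_2) = 900, V(Z_3) = 4, V(Z_4) = 841
By independence, V(S) = (1)²V(Z_1) + (2)²V(Z_2) + (1)²V(Z_3) + (2)²V(Z_4)
= (1)²·1.44 + (2)²·900 + (1)²·4 + (2)²·841 = 6969.44
sd(S) = √6969.44 ≈ 83.4832

83.4832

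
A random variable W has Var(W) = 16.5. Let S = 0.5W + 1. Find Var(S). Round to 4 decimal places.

4.1250

Var(0.5W + 1) = (0.5)²·Var(W) = 0.25·16.5 = 4.125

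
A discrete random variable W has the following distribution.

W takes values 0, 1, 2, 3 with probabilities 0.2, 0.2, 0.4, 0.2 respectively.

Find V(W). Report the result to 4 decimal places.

E[W] = (0)(0.2) + (1)(0.2) + (2)(0.4) + (3)(0.2) = 1.6
E[W²] = (0)²(0.2) + (1)²(0.2) + (2)²(0.4) + (3)²(0.2) = 3.6
V(W) = E[W²] − (E[W])² = 3.6 − (1.6)² = 1.04

1.0400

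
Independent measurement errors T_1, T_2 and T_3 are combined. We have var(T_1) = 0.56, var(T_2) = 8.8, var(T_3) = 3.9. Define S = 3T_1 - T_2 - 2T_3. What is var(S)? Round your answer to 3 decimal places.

29.440

By independence, var(S) = (3)²var(T_1) + (-1)²var(T_2) + (-2)²var(T_3)
= (3)²·0.56 + (-1)²·8.8 + (-2)²·3.9 = 29.44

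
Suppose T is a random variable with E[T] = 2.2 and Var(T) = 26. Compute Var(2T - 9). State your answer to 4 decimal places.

104.0000

Var(2T - 9) = (2)²·Var(T) = 4·26 = 104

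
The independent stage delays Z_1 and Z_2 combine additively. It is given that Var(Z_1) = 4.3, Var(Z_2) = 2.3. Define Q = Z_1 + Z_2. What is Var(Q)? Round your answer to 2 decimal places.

By independence, Var(Q) = (1)²Var(Z_1) + (1)²Var(Z_2)
= (1)²·4.3 + (1)²·2.3 = 6.6

6.60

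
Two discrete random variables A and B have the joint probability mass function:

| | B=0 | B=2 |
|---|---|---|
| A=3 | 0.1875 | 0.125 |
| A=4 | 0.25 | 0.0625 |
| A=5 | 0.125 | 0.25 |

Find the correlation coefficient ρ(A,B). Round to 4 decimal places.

0.2381

E[A] = 4.0625,  E[B] = 0.875
E[AB] = 3.75
cov(A,B) = E[AB] − E[A]E[B] = 3.75 − (4.0625)(0.875) = 0.1953125
var(A) = 0.68359375,  var(B) = 0.984375
ρ = 0.1953125 / √(0.68359375·0.984375) ≈ 0.2381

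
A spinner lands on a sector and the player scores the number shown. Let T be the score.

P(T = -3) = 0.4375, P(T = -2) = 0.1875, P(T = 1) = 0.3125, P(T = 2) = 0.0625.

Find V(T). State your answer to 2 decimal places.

3.69

E[T] = (-3)(0.4375) + (-2)(0.1875) + (1)(0.3125) + (2)(0.0625) = -1.25
E[T²] = (-3)²(0.4375) + (-2)²(0.1875) + (1)²(0.3125) + (2)²(0.0625) = 5.25
V(T) = E[T²] − (E[T])² = 5.25 − (-1.25)² = 3.6875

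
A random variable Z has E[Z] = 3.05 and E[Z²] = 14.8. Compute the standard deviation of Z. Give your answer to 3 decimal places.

V(Z) = 14.8 − (3.05)² = 5.4975
σ(Z) = √5.4975 ≈ 2.345

2.345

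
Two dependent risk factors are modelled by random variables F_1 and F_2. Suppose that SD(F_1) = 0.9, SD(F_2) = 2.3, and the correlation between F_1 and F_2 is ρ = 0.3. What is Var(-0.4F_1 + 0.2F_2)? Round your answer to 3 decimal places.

0.242

Var(F_1) = (0.9)² = 0.81;  Var(F_2) = (2.3)² = 5.29
cov(F_1,F_2) = ρ·SD(F_1)·SD(F_2) = 0.3·0.9·2.3 = 0.621
Var(-0.4F_1 + 0.2F_2) = (-0.4)²·Var(F_1) + (0.2)²·Var(F_2) + 2·(-0.4)·(0.2)·cov(F_1,F_2)
= 0.16·0.81 + 0.04·5.29 + -0.16·0.621 = 0.24184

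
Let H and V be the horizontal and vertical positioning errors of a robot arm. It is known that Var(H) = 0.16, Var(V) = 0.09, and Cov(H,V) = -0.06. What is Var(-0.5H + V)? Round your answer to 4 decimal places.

0.1900

Var(-0.5H + V) = (-0.5)²·Var(H) + (1)²·Var(V) + 2·(-0.5)·(1)·Cov(H,V)
= 0.25·0.16 + 1·0.09 + -1·-0.06 = 0.19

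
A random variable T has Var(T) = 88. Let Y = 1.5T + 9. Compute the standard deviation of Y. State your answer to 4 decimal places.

Var(1.5T + 9) = (1.5)²·88 = 198
SD(Y) = √198 ≈ 14.0712

14.0712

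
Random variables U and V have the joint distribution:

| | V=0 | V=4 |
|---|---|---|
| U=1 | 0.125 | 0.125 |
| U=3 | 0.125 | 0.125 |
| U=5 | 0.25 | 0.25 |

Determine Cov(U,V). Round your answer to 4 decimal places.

E[U] = 3.5,  E[V] = 2
E[UV] = 7
Cov(U,V) = E[UV] − E[U]E[V] = 7 − (3.5)(2) = 0

0.0000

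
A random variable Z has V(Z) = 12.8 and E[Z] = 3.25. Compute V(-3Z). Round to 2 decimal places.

V(-3Z) = (-3)²·V(Z) = 9·12.8 = 115.2

115.20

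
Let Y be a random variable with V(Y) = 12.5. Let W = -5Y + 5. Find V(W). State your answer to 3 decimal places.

312.500

V(-5Y + 5) = (-5)²·V(Y) = 25·12.5 = 312.5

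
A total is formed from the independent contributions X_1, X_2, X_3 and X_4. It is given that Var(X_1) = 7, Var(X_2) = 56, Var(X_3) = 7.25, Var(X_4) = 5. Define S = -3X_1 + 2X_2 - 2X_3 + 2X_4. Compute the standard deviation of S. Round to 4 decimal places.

By independence, Var(S) = (-3)²Var(X_1) + (2)²Var(X_2) + (-2)²Var(X_3) + (2)²Var(X_4)
= (-3)²·7 + (2)²·56 + (-2)²·7.25 + (2)²·5 = 336
σ(S) = √336 ≈ 18.3303

18.3303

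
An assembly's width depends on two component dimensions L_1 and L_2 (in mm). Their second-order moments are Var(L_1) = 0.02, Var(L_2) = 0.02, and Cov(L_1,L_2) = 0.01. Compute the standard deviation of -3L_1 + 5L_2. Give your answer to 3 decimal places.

Var(-3L_1 + 5L_2) = (-3)²·Var(L_1) + (5)²·Var(L_2) + 2·(-3)·(5)·Cov(L_1,L_2)
= 9·0.02 + 25·0.02 + -30·0.01 = 0.38
SD(-3L_1 + 5L_2) = √0.38 ≈ 0.616

0.616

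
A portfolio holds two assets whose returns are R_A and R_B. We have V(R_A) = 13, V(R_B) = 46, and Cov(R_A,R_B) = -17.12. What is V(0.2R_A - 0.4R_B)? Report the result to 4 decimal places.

10.6192

V(0.2R_A - 0.4R_B) = (0.2)²·V(R_A) + (-0.4)²·V(R_B) + 2·(0.2)·(-0.4)·Cov(R_A,R_B)
= 0.04·13 + 0.16·46 + -0.16·-17.12 = 10.6192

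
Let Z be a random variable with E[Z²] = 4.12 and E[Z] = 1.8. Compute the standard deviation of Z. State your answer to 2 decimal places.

0.94

Var(Z) = 4.12 − (1.8)² = 0.88
SD(Z) = √0.88 ≈ 0.94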